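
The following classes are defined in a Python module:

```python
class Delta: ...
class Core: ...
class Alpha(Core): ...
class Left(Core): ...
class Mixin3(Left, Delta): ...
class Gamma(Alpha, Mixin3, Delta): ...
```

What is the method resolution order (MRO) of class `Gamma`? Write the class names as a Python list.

L[Gamma] = Gamma + merge(L[Alpha], L[Mixin3], L[Delta], [Alpha Mixin3 Delta])
  take Alpha:  [Alpha Core object] + [Mixin3 Left Core Delta object] + [Delta object] + [Alpha Mixin3 Delta]
  take Mixin3:  [Core object] + [Mixin3 Left Core Delta object] + [Delta object] + [Mixin3 Delta]
  take Left:  [Core object] + [Left Core Delta object] + [Delta object] + [Delta]
  take Core:  [Core object] + [Core Delta object] + [Delta object] + [Delta]
  take Delta:  [object] + [Delta object] + [Delta object] + [Delta]
  take object:  [object] + [object] + [object]

[Gamma, Alpha, Mixin3, Left, Core, Delta, object]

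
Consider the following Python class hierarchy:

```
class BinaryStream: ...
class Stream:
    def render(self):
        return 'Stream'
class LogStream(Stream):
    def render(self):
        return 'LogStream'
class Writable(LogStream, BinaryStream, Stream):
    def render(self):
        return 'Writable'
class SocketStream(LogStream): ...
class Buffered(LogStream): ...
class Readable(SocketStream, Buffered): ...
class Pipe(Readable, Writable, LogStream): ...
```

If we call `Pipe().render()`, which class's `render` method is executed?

L[Pipe] = Pipe + merge(L[Readable], L[Writable], L[LogStream], [Readable Writable LogStream])
  take Readable:  [Readable SocketStream Buffered LogStream Stream object] + [Writable LogStream BinaryStream Stream object] + [LogStream Stream object] + [Readable Writable LogStream]
  take SocketStream:  [SocketStream Buffered LogStream Stream object] + [Writable LogStream BinaryStream Stream object] + [LogStream Stream object] + [Writable LogStream]
  take Buffered:  [Buffered LogStream Stream object] + [Writable LogStream BinaryStream Stream object] + [LogStream Stream object] + [Writable LogStream]
  take Writable:  [LogStream Stream object] + [Writable LogStream BinaryStream Stream object] + [LogStream Stream object] + [Writable LogStream]
  take LogStream:  [LogStream Stream object] + [LogStream BinaryStream Stream object] + [LogStream Stream object] + [LogStream]
  take BinaryStream:  [Stream object] + [BinaryStream Stream object] + [Stream object]
  take Stream:  [Stream object] + [Stream object] + [Stream object]
  take object:  [object] + [object] + [object]
MRO: Pipe Readable SocketStream Buffered Writable LogStream BinaryStream Stream object
render is defined in: LogStream, Stream, Writable. First along the MRO is Writable.

Writable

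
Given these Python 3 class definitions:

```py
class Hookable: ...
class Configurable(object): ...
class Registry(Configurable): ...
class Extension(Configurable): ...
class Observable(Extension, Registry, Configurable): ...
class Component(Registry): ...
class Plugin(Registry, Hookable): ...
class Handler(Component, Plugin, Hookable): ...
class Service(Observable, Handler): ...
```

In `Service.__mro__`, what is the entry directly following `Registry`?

L[Service] = Service + merge(L[Observable], L[Handler], [Observable Handler])
  take Observable:  [Observable Extension Registry Configurable object] + [Handler Component Plugin Registry Configurable Hookable object] + [Observable Handler]
  take Extension:  [Extension Registry Configurable object] + [Handler Component Plugin Registry Configurable Hookable object] + [Handler]
  take Handler:  [Registry Configurable object] + [Handler Component Plugin Registry Configurable Hookable object] + [Handler]
  take Component:  [Registry Configurable object] + [Component Plugin Registry Configurable Hookable object]
  take Plugin:  [Registry Configurable object] + [Plugin Registry Configurable Hookable object]
  take Registry:  [Registry Configurable object] + [Registry Configurable Hookable object]
  take Configurable:  [Configurable object] + [Configurable Hookable object]
  take Hookable:  [object] + [Hookable object]
  take object:  [object] + [object]
MRO: Service Observable Extension Handler Component Plugin Registry Configurable Hookable object
Registry is at position 6; next is Configurable.

Configurable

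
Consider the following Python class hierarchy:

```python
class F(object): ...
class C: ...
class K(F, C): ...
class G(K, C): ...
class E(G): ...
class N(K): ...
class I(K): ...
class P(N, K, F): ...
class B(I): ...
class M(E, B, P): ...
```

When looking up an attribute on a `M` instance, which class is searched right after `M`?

E

L[M] = M + merge(L[E], L[B], L[P], [E B P])
  take E:  [E G K F C object] + [B I K F C object] + [P N K F C object] + [E B P]
  take G:  [G K F C object] + [B I K F C object] + [P N K F C object] + [B P]
  take B:  [K F C object] + [B I K F C object] + [P N K F C object] + [B P]
  take I:  [K F C object] + [I K F C object] + [P N K F C object] + [P]
  take P:  [K F C object] + [K F C object] + [P N K F C object] + [P]
  take N:  [K F C object] + [K F C object] + [N K F C object]
  take K:  [K F C object] + [K F C object] + [K F C object]
  take F:  [F C object] + [F C object] + [F C object]
  take C:  [C object] + [C object] + [C object]
  take object:  [object] + [object] + [object]
MRO: M E G B I P N K F C object
M is at position 0; next is E.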